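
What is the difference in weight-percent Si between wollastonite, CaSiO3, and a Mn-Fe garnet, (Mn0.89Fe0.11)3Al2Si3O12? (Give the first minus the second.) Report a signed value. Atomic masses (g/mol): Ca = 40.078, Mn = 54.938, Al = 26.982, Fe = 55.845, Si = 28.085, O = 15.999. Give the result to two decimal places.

7.17 percentage points

Si in CaSiO3: molar mass 116.160 g/mol; 1×28.085 = 28.085 g → 24.18 wt%.
Si in (Mn0.89Fe0.11)3Al2Si3O12: molar mass 495.320 g/mol; 3×28.085 = 84.255 g → 17.01 wt%.
Difference = 24.18 − 17.01 = 7.17 percentage points.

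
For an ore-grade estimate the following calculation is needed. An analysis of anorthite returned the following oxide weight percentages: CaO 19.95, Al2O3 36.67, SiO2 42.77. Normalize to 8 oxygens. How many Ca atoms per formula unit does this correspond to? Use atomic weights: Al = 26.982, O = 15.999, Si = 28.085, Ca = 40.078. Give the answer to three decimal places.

0.996 Ca apfu

CaO (M=56.077): mol = 0.35576; Ca = 0.35576, O = 0.35576.
Al2O3 (M=101.961): mol = 0.35965; Al = 0.71930, O = 1.07895.
SiO2 (M=60.083): mol = 0.71185; Si = 0.71185, O = 1.42370.
ΣO = 2.85841; factor = 8/ΣO = 2.79876.
Ca apfu = 0.35576 × 2.79876 = 0.996.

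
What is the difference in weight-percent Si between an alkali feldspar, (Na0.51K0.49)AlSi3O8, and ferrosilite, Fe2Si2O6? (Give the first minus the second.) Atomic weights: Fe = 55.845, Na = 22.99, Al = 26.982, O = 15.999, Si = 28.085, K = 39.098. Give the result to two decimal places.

9.90 percentage points

Si in (Na0.51K0.49)AlSi3O8: molar mass 270.112 g/mol; 3×28.085 = 84.255 g → 31.19 wt%.
Si in Fe2Si2O6: molar mass 263.854 g/mol; 2×28.085 = 56.170 g → 21.29 wt%.
Difference = 31.19 − 21.29 = 9.90 percentage points.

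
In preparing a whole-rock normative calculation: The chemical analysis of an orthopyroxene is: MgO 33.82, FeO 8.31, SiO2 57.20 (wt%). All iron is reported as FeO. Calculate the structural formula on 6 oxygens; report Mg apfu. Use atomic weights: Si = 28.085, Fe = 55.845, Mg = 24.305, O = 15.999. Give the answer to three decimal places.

33.82 wt% MgO ÷ 40.304 g/mol = 0.83912 mol, giving 0.83912 Mg and 0.83912 O.
8.31 wt% FeO ÷ 71.844 g/mol = 0.11567 mol, giving 0.11567 Fe and 0.11567 O.
57.20 wt% SiO2 ÷ 60.083 g/mol = 0.95202 mol, giving 0.95202 Si and 1.90404 O.
Oxygen sums to 2.85883; scaling by 6/2.85883 = 2.09876 puts the formula on 6 O.
Mg: 0.83912 × 2.09876 = 1.761 atoms per formula unit.

1.761 Mg apfu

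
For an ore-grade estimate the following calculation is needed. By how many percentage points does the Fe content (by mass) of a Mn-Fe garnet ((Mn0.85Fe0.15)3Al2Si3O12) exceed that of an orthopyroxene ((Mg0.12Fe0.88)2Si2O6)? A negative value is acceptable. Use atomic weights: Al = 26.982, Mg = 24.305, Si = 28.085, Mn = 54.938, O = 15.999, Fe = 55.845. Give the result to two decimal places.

M((Mn0.85Fe0.15)3Al2Si3O12) = 495.429 g/mol, so wt% Fe = 25.130/495.429 × 100 = 5.07%.
M((Mg0.12Fe0.88)2Si2O6) = 256.284 g/mol, so wt% Fe = 98.287/256.284 × 100 = 38.35%.
5.07 − 38.35 = -33.28 pp.

-33.28 percentage points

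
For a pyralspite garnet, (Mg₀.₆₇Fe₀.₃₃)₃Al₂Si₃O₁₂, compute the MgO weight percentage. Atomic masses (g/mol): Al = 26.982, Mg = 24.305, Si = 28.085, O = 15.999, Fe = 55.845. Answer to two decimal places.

M((Mg₀.₆₇Fe₀.₃₃)₃Al₂Si₃O₁₂) = 434.347 g/mol; M(MgO) = 40.304 g/mol.
Moles MgO per formula unit = 2.01 Mg ÷ 1 = 2.0100.
MgO fraction = (2.0100 × 40.304) / 434.347 = 81.011/434.347 = 0.1865.

18.65 wt%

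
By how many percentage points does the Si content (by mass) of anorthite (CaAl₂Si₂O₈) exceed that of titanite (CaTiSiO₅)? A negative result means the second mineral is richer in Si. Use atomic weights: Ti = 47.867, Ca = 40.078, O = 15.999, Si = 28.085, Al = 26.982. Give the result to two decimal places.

5.86 percentage points

First mineral: 56.170 g Si in 278.204 g formula = 20.19 wt% Si.
Second mineral: 28.085 g Si in 196.025 g formula = 14.33 wt% Si.
20.19% − 14.33% gives a difference of 5.86 percentage points.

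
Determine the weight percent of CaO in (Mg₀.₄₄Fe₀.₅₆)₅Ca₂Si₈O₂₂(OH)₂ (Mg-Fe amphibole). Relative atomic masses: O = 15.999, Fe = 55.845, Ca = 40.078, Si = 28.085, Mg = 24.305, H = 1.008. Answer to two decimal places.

12.45 wt%

Formula mass = 900.665 g/mol.
2 Ca → 2.0000 mol CaO per formula unit; M(CaO) = 56.077, so CaO mass = 112.154 g.
112.154/900.665 × 100 = 12.45 wt%.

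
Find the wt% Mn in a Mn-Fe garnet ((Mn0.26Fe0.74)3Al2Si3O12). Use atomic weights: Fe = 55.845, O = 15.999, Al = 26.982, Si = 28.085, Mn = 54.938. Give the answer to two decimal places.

8.62 mass %

Molar mass of (Mn0.26Fe0.74)3Al2Si3O12: 0.78*54.938 + 2.22*55.845 + 2*26.982 + 3*28.085 + 12*15.999 = 497.035 g/mol.
Mass of Mn per formula unit: 0.78 × 54.938 = 42.852 g.
Weight fraction Mn = 42.852 / 497.035 = 0.0862.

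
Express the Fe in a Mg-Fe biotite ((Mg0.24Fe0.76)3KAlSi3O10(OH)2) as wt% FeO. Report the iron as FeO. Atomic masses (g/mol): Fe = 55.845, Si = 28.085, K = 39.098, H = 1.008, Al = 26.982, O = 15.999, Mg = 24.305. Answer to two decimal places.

33.49 wt%

Molar mass of (Mg0.24Fe0.76)3KAlSi3O10(OH)2 = 0.72·24.305 + 2.28·55.845 + 1·39.098 + 1·26.982 + 3·28.085 + 12·15.999 + 2·1.008 = 489.165 g/mol.
Each formula unit contains 2.28 Fe, equivalent to 2.28/1 = 2.2800 mol FeO.
M(FeO) = 1×55.845 + 1×15.999 = 71.844 g/mol.
Mass of FeO per formula unit = 2.2800 × 71.844 = 163.804 g.
FeO wt% = 163.804 / 489.165 × 100 = 33.49%.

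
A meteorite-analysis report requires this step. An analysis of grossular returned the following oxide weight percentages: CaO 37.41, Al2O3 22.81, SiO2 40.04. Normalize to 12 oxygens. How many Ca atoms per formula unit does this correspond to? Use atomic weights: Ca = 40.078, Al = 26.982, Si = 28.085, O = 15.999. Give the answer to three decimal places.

CaO: 37.41/56.077 = 0.66712 mol → 0.66712 mol Ca, 0.66712 mol O.
Al2O3: 22.81/101.961 = 0.22371 mol → 0.44742 mol Al, 0.67113 mol O.
SiO2: 40.04/60.083 = 0.66641 mol → 0.66641 mol Si, 1.33282 mol O.
Total oxygen = 2.67107 mol. Normalization factor = 12/2.67107 = 4.49258.
Ca per 12 O = 0.66712 × 4.49258 = 2.997.

2.997 Ca apfu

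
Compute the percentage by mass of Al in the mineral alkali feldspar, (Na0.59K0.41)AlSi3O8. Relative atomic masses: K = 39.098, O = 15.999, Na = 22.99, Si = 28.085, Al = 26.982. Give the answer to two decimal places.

Formula mass = 0.59*22.99 + 0.41*39.098 + 1*26.982 + 3*28.085 + 8*15.999 = 268.823 g/mol, of which 26.982 g is Al.
So Al makes up 26.982/268.823 = 0.1004 of the mass, i.e. 10.04%.

10.04 wt%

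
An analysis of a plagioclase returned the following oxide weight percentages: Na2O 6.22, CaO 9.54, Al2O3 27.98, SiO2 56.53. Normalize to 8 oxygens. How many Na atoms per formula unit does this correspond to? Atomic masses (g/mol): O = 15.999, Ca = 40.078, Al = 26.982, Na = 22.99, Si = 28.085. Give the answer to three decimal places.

Na2O (M=61.979): mol = 0.10036; Na = 0.20072, O = 0.10036.
CaO (M=56.077): mol = 0.17012; Ca = 0.17012, O = 0.17012.
Al2O3 (M=101.961): mol = 0.27442; Al = 0.54884, O = 0.82326.
SiO2 (M=60.083): mol = 0.94087; Si = 0.94087, O = 1.88174.
ΣO = 2.97548; factor = 8/ΣO = 2.68864.
Na apfu = 0.20072 × 2.68864 = 0.540.

0.540 Na apfu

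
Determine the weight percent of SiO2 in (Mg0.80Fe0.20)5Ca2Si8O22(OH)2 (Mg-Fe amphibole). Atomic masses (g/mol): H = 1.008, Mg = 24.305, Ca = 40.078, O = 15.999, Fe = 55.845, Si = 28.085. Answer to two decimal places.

56.96 wt%

Molar mass of (Mg0.80Fe0.20)5Ca2Si8O22(OH)2 = 4×24.305 + 1×55.845 + 2×40.078 + 8×28.085 + 24×15.999 + 2×1.008 = 843.893 g/mol.
Each formula unit contains 8 Si, equivalent to 8/1 = 8.0000 mol SiO2.
M(SiO2) = 1×28.085 + 2×15.999 = 60.083 g/mol.
Mass of SiO2 per formula unit = 8.0000 × 60.083 = 480.664 g.
SiO2 wt% = 480.664 / 843.893 × 100 = 56.96%.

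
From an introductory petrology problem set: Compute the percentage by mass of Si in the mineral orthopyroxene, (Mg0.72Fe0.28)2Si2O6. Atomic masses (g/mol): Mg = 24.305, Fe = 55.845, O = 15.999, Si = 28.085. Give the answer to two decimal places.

Molar mass of (Mg0.72Fe0.28)2Si2O6: 1.44*24.305 + 0.56*55.845 + 2*28.085 + 6*15.999 = 218.436 g/mol.
Mass of Si per formula unit: 2 × 28.085 = 56.170 g.
Weight fraction Si = 56.170 / 218.436 = 0.2571.

25.71 mass %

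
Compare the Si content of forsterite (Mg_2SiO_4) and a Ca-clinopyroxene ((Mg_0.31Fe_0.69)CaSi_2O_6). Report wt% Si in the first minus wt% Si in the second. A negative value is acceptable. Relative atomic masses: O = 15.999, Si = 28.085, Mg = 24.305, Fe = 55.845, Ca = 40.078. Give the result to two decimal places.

-3.61 percentage points

Si in Mg_2SiO_4: molar mass 140.691 g/mol; 1×28.085 = 28.085 g → 19.96 wt%.
Si in (Mg_0.31Fe_0.69)CaSi_2O_6: molar mass 238.310 g/mol; 2×28.085 = 56.170 g → 23.57 wt%.
Difference = 19.96 − 23.57 = -3.61 percentage points.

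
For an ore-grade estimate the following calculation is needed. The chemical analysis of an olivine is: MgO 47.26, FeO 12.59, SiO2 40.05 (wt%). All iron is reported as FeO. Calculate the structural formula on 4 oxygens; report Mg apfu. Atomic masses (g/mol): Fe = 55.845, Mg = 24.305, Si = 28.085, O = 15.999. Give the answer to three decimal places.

1.749 Mg apfu

MgO (M=40.304): mol = 1.17259; Mg = 1.17259, O = 1.17259.
FeO (M=71.844): mol = 0.17524; Fe = 0.17524, O = 0.17524.
SiO2 (M=60.083): mol = 0.66658; Si = 0.66658, O = 1.33316.
ΣO = 2.68099; factor = 4/ΣO = 1.49199.
Mg apfu = 1.17259 × 1.49199 = 1.749.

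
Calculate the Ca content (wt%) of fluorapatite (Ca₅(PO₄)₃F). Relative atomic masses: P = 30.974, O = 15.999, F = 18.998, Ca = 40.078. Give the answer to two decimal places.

39.74 wt%

M(Ca₅(PO₄)₃F) = 504.298 g/mol.
Ca contributes 5 × 40.078 = 200.390 g per mole.
200.390/504.298 = 0.3974 → 39.74%.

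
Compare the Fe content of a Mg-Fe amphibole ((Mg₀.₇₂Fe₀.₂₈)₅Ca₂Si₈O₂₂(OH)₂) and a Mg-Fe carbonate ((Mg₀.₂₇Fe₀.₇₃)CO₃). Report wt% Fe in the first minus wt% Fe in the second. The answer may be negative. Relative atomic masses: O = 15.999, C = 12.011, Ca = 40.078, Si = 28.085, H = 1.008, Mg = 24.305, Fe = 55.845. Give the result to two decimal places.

First mineral: 78.183 g Fe in 856.509 g formula = 9.13 wt% Fe.
Second mineral: 40.767 g Fe in 107.337 g formula = 37.98 wt% Fe.
9.13% − 37.98% gives a difference of -28.85 percentage points.

-28.85 percentage points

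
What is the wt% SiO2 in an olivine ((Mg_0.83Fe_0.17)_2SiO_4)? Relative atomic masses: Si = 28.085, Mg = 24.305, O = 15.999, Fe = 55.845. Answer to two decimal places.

39.68 wt%

M((Mg_0.83Fe_0.17)_2SiO_4) = 151.415 g/mol; M(SiO2) = 60.083 g/mol.
Moles SiO2 per formula unit = 1 Si ÷ 1 = 1.0000.
SiO2 fraction = (1.0000 × 60.083) / 151.415 = 60.083/151.415 = 0.3968.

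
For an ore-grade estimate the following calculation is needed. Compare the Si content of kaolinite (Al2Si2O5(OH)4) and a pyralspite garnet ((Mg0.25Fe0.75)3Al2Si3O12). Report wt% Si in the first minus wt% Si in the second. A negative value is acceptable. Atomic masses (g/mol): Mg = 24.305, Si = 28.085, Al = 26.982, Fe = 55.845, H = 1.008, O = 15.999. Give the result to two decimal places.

Si in Al2Si2O5(OH)4: molar mass 258.157 g/mol; 2×28.085 = 56.170 g → 21.76 wt%.
Si in (Mg0.25Fe0.75)3Al2Si3O12: molar mass 474.087 g/mol; 3×28.085 = 84.255 g → 17.77 wt%.
Difference = 21.76 − 17.77 = 3.99 percentage points.

3.99 percentage points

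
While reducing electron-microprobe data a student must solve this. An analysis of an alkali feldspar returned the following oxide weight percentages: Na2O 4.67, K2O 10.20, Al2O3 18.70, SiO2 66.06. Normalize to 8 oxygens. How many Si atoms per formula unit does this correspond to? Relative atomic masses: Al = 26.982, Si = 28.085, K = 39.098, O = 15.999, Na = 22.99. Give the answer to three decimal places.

2.999 Si apfu

Na2O: 4.67/61.979 = 0.07535 mol → 0.15070 mol Na, 0.07535 mol O.
K2O: 10.20/94.195 = 0.10829 mol → 0.21658 mol K, 0.10829 mol O.
Al2O3: 18.70/101.961 = 0.18340 mol → 0.36680 mol Al, 0.55020 mol O.
SiO2: 66.06/60.083 = 1.09948 mol → 1.09948 mol Si, 2.19896 mol O.
Total oxygen = 2.93280 mol. Normalization factor = 8/2.93280 = 2.72777.
Si per 8 O = 1.09948 × 2.72777 = 2.999.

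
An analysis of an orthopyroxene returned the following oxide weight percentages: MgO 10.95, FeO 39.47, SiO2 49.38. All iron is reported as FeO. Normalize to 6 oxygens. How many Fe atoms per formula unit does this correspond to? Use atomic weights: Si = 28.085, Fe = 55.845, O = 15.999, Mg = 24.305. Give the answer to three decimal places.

MgO: 10.95/40.304 = 0.27169 mol → 0.27169 mol Mg, 0.27169 mol O.
FeO: 39.47/71.844 = 0.54938 mol → 0.54938 mol Fe, 0.54938 mol O.
SiO2: 49.38/60.083 = 0.82186 mol → 0.82186 mol Si, 1.64372 mol O.
Total oxygen = 2.46479 mol. Normalization factor = 6/2.46479 = 2.43428.
Fe per 6 O = 0.54938 × 2.43428 = 1.337.

1.337 Fe apfu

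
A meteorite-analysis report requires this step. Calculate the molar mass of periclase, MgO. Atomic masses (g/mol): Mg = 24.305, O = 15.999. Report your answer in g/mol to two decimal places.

Mg: 1 × 24.305 = 24.3050
O: 1 × 15.999 = 15.9990
Summing the contributions gives the formula mass.

40.30 g/mol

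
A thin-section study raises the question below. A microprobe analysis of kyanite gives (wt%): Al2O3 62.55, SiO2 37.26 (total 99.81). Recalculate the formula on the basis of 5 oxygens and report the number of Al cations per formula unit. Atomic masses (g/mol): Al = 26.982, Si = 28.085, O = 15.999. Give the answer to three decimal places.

Al2O3 (M=101.961): mol = 0.61347; Al = 1.22694, O = 1.84041.
SiO2 (M=60.083): mol = 0.62014; Si = 0.62014, O = 1.24028.
ΣO = 3.08069; factor = 5/ΣO = 1.62301.
Al apfu = 1.22694 × 1.62301 = 1.991.

1.991 Al apfu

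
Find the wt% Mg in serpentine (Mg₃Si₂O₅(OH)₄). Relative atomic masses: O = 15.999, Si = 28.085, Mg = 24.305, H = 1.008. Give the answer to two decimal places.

Formula mass = 3·24.305 + 2·28.085 + 9·15.999 + 4·1.008 = 277.108 g/mol, of which 72.915 g is Mg.
So Mg makes up 72.915/277.108 = 0.2631 of the mass, i.e. 26.31%.

26.31 wt%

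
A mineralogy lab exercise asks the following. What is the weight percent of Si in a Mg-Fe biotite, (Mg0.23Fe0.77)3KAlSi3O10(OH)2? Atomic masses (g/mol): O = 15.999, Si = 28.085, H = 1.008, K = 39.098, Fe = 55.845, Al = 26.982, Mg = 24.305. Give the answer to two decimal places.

Formula mass = 0.69·24.305 + 2.31·55.845 + 1·39.098 + 1·26.982 + 3·28.085 + 12·15.999 + 2·1.008 = 490.111 g/mol, of which 84.255 g is Si.
So Si makes up 84.255/490.111 = 0.1719 of the mass, i.e. 17.19%.

17.19 wt%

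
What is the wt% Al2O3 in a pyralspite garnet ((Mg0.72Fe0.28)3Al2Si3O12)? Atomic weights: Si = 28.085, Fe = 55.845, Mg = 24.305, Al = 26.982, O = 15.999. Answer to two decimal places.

23.73 wt%

M((Mg0.72Fe0.28)3Al2Si3O12) = 429.616 g/mol; M(Al2O3) = 101.961 g/mol.
Moles Al2O3 per formula unit = 2 Al ÷ 2 = 1.0000.
Al2O3 fraction = (1.0000 × 101.961) / 429.616 = 101.961/429.616 = 0.2373.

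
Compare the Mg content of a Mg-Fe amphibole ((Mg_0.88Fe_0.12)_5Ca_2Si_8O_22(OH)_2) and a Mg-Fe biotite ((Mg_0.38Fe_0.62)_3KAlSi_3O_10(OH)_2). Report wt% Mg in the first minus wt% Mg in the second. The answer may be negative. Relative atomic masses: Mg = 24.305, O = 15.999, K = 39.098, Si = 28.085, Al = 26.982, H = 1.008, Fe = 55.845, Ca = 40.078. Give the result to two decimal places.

First mineral: 106.942 g Mg in 831.277 g formula = 12.86 wt% Mg.
Second mineral: 27.708 g Mg in 475.918 g formula = 5.82 wt% Mg.
12.86% − 5.82% gives a difference of 7.04 percentage points.

7.04 percentage points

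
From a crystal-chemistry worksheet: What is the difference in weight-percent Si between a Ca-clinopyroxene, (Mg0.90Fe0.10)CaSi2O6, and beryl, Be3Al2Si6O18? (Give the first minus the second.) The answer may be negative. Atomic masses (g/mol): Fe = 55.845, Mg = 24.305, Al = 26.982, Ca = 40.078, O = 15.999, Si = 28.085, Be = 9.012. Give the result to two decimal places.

-5.78 percentage points

First mineral: 56.170 g Si in 219.701 g formula = 25.57 wt% Si.
Second mineral: 168.510 g Si in 537.492 g formula = 31.35 wt% Si.
25.57% − 31.35% gives a difference of -5.78 percentage points.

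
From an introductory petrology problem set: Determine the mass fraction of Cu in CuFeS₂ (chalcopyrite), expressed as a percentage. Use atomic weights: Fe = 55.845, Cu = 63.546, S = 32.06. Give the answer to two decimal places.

34.63 weight percent

Molar mass of CuFeS₂: 1×63.546 + 1×55.845 + 2×32.06 = 183.511 g/mol.
Mass of Cu per formula unit: 1 × 63.546 = 63.546 g.
Weight fraction Cu = 63.546 / 183.511 = 0.3463.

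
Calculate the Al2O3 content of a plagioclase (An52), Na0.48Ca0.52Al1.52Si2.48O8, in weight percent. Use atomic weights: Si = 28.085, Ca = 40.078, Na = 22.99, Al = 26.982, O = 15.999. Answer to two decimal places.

Molar mass of Na0.48Ca0.52Al1.52Si2.48O8 = 0.48×22.99 + 0.52×40.078 + 1.52×26.982 + 2.48×28.085 + 8×15.999 = 270.531 g/mol.
Each formula unit contains 1.52 Al, equivalent to 1.52/2 = 0.7600 mol Al2O3.
M(Al2O3) = 2×26.982 + 3×15.999 = 101.961 g/mol.
Mass of Al2O3 per formula unit = 0.7600 × 101.961 = 77.490 g.
Al2O3 wt% = 77.490 / 270.531 × 100 = 28.64%.

28.64 wt%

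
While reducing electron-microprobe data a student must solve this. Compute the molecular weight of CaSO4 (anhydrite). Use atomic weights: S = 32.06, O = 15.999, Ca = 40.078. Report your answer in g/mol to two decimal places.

136.13 g/mol

Ca: 1 × 40.078 = 40.0780
S: 1 × 32.06 = 32.0600
O: 4 × 15.999 = 63.9960
Summing the contributions gives the formula mass.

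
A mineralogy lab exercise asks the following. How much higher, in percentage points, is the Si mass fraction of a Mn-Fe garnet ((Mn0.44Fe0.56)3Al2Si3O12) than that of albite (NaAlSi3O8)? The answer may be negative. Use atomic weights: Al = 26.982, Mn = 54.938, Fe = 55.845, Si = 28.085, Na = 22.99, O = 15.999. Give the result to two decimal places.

-15.16 percentage points

M((Mn0.44Fe0.56)3Al2Si3O12) = 496.545 g/mol, so wt% Si = 84.255/496.545 × 100 = 16.97%.
M(NaAlSi3O8) = 262.219 g/mol, so wt% Si = 84.255/262.219 × 100 = 32.13%.
16.97 − 32.13 = -15.16 pp.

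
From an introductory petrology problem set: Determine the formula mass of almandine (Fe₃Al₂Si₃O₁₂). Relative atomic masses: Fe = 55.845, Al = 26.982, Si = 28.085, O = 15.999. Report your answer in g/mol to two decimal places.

M = 3·55.845 + 2·26.982 + 3·28.085 + 12·15.999

497.74 g/mol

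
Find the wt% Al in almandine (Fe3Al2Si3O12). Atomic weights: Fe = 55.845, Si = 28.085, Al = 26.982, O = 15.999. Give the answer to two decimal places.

Molar mass of Fe3Al2Si3O12: 3×55.845 + 2×26.982 + 3×28.085 + 12×15.999 = 497.742 g/mol.
Mass of Al per formula unit: 2 × 26.982 = 53.964 g.
Weight fraction Al = 53.964 / 497.742 = 0.1084.

10.84 mass %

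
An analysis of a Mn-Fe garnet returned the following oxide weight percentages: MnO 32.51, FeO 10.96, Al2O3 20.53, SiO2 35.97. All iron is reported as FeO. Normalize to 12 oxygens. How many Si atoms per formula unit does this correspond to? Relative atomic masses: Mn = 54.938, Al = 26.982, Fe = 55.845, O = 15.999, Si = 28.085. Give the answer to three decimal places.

2.978 Si apfu

MnO (M=70.937): mol = 0.45829; Mn = 0.45829, O = 0.45829.
FeO (M=71.844): mol = 0.15255; Fe = 0.15255, O = 0.15255.
Al2O3 (M=101.961): mol = 0.20135; Al = 0.40270, O = 0.60405.
SiO2 (M=60.083): mol = 0.59867; Si = 0.59867, O = 1.19734.
ΣO = 2.41223; factor = 12/ΣO = 4.97465.
Si apfu = 0.59867 × 4.97465 = 2.978.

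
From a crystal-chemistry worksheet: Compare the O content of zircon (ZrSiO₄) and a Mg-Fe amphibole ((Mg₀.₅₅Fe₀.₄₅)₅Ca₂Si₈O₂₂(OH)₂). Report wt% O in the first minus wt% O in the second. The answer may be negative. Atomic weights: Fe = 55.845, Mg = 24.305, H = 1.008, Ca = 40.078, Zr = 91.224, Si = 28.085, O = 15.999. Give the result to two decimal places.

M(ZrSiO₄) = 183.305 g/mol, so wt% O = 63.996/183.305 × 100 = 34.91%.
M((Mg₀.₅₅Fe₀.₄₅)₅Ca₂Si₈O₂₂(OH)₂) = 883.318 g/mol, so wt% O = 383.976/883.318 × 100 = 43.47%.
34.91 − 43.47 = -8.56 pp.

-8.56 percentage points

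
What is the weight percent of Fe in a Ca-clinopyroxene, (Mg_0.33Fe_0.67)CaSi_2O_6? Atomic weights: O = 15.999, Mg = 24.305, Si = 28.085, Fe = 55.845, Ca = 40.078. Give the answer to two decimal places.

M((Mg_0.33Fe_0.67)CaSi_2O_6) = 237.679 g/mol.
Fe contributes 0.67 × 55.845 = 37.416 g per mole.
37.416/237.679 = 0.1574 → 15.74%.

15.74 wt%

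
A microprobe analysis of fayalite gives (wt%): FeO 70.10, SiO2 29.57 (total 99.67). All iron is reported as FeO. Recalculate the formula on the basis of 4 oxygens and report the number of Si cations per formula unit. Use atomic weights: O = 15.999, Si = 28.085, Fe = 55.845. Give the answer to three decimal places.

FeO (M=71.844): mol = 0.97573; Fe = 0.97573, O = 0.97573.
SiO2 (M=60.083): mol = 0.49215; Si = 0.49215, O = 0.98430.
ΣO = 1.96003; factor = 4/ΣO = 2.04079.
Si apfu = 0.49215 × 2.04079 = 1.004.

1.004 Si apfu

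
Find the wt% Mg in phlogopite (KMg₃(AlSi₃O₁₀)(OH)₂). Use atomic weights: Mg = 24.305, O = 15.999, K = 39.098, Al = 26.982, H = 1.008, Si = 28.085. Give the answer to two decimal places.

Molar mass of KMg₃(AlSi₃O₁₀)(OH)₂: 1*39.098 + 3*24.305 + 1*26.982 + 3*28.085 + 12*15.999 + 2*1.008 = 417.254 g/mol.
Mass of Mg per formula unit: 3 × 24.305 = 72.915 g.
Weight fraction Mg = 72.915 / 417.254 = 0.1747.

17.47 wt%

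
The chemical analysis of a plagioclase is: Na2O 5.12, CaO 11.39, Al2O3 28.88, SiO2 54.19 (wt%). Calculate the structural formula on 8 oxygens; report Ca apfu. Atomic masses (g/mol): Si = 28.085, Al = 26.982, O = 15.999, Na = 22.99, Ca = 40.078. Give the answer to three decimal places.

Na2O (M=61.979): mol = 0.08261; Na = 0.16522, O = 0.08261.
CaO (M=56.077): mol = 0.20311; Ca = 0.20311, O = 0.20311.
Al2O3 (M=101.961): mol = 0.28325; Al = 0.56650, O = 0.84975.
SiO2 (M=60.083): mol = 0.90192; Si = 0.90192, O = 1.80384.
ΣO = 2.93931; factor = 8/ΣO = 2.72173.
Ca apfu = 0.20311 × 2.72173 = 0.553.

0.553 Ca apfu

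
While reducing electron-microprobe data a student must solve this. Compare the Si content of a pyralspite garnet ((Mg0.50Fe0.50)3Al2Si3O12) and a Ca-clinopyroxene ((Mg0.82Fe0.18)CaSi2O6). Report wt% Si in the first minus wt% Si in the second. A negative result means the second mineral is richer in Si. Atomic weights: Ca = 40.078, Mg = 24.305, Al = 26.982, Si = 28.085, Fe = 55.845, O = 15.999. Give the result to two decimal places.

-6.57 percentage points

Si in (Mg0.50Fe0.50)3Al2Si3O12: molar mass 450.432 g/mol; 3×28.085 = 84.255 g → 18.71 wt%.
Si in (Mg0.82Fe0.18)CaSi2O6: molar mass 222.224 g/mol; 2×28.085 = 56.170 g → 25.28 wt%.
Difference = 18.71 − 25.28 = -6.57 percentage points.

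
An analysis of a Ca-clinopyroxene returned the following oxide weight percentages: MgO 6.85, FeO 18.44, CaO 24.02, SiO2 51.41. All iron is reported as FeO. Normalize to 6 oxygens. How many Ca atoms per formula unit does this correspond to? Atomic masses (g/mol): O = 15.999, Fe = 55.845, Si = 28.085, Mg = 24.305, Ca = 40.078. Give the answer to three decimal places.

1.001 Ca apfu

6.85 wt% MgO ÷ 40.304 g/mol = 0.16996 mol, giving 0.16996 Mg and 0.16996 O.
18.44 wt% FeO ÷ 71.844 g/mol = 0.25667 mol, giving 0.25667 Fe and 0.25667 O.
24.02 wt% CaO ÷ 56.077 g/mol = 0.42834 mol, giving 0.42834 Ca and 0.42834 O.
51.41 wt% SiO2 ÷ 60.083 g/mol = 0.85565 mol, giving 0.85565 Si and 1.71130 O.
Oxygen sums to 2.56627; scaling by 6/2.56627 = 2.33802 puts the formula on 6 O.
Ca: 0.42834 × 2.33802 = 1.001 atoms per formula unit.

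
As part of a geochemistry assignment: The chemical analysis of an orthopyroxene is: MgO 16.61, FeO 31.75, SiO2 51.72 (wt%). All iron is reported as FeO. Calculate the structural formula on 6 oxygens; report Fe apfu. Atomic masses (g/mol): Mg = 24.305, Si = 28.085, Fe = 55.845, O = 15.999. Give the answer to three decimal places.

1.029 Fe apfu

16.61 wt% MgO ÷ 40.304 g/mol = 0.41212 mol, giving 0.41212 Mg and 0.41212 O.
31.75 wt% FeO ÷ 71.844 g/mol = 0.44193 mol, giving 0.44193 Fe and 0.44193 O.
51.72 wt% SiO2 ÷ 60.083 g/mol = 0.86081 mol, giving 0.86081 Si and 1.72162 O.
Oxygen sums to 2.57567; scaling by 6/2.57567 = 2.32949 puts the formula on 6 O.
Fe: 0.44193 × 2.32949 = 1.029 atoms per formula unit.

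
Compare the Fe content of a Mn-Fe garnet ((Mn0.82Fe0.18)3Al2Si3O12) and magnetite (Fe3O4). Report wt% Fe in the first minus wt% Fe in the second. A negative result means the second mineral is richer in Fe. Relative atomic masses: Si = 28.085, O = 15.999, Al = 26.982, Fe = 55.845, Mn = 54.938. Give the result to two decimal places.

-66.27 percentage points

First mineral: 30.156 g Fe in 495.511 g formula = 6.09 wt% Fe.
Second mineral: 167.535 g Fe in 231.531 g formula = 72.36 wt% Fe.
6.09% − 72.36% gives a difference of -66.27 percentage points.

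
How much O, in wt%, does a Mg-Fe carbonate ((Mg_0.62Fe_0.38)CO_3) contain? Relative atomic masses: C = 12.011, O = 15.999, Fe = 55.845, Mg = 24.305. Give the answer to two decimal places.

Molar mass of (Mg_0.62Fe_0.38)CO_3: 0.62*24.305 + 0.38*55.845 + 1*12.011 + 3*15.999 = 96.298 g/mol.
Mass of O per formula unit: 3 × 15.999 = 47.997 g.
Weight fraction O = 47.997 / 96.298 = 0.4984.

49.84 wt%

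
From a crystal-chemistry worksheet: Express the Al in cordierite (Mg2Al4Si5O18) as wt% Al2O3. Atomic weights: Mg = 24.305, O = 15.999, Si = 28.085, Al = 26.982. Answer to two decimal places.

Molar mass of Mg2Al4Si5O18 = 2*24.305 + 4*26.982 + 5*28.085 + 18*15.999 = 584.945 g/mol.
Each formula unit contains 4 Al, equivalent to 4/2 = 2.0000 mol Al2O3.
M(Al2O3) = 2×26.982 + 3×15.999 = 101.961 g/mol.
Mass of Al2O3 per formula unit = 2.0000 × 101.961 = 203.922 g.
Al2O3 wt% = 203.922 / 584.945 × 100 = 34.86%.

34.86 wt%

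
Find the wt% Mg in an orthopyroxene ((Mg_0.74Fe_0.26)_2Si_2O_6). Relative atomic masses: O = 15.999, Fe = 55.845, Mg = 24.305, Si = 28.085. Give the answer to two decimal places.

Formula mass = 1.48*24.305 + 0.52*55.845 + 2*28.085 + 6*15.999 = 217.175 g/mol, of which 35.971 g is Mg.
So Mg makes up 35.971/217.175 = 0.1656 of the mass, i.e. 16.56%.

16.56 wt%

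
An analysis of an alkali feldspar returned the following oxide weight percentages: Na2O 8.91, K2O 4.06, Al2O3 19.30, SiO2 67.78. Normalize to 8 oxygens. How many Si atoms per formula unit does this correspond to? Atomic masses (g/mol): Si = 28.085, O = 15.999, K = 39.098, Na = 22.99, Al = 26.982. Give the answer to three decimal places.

8.91 wt% Na2O ÷ 61.979 g/mol = 0.14376 mol, giving 0.28752 Na and 0.14376 O.
4.06 wt% K2O ÷ 94.195 g/mol = 0.04310 mol, giving 0.08620 K and 0.04310 O.
19.30 wt% Al2O3 ÷ 101.961 g/mol = 0.18929 mol, giving 0.37858 Al and 0.56787 O.
67.78 wt% SiO2 ÷ 60.083 g/mol = 1.12811 mol, giving 1.12811 Si and 2.25622 O.
Oxygen sums to 3.01095; scaling by 8/3.01095 = 2.65697 puts the formula on 8 O.
Si: 1.12811 × 2.65697 = 2.997 atoms per formula unit.

2.997 Si apfu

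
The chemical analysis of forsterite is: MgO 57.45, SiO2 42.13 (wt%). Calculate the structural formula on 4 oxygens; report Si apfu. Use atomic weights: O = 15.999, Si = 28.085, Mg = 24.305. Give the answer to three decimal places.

0.992 Si apfu

MgO (M=40.304): mol = 1.42542; Mg = 1.42542, O = 1.42542.
SiO2 (M=60.083): mol = 0.70120; Si = 0.70120, O = 1.40240.
ΣO = 2.82782; factor = 4/ΣO = 1.41452.
Si apfu = 0.70120 × 1.41452 = 0.992.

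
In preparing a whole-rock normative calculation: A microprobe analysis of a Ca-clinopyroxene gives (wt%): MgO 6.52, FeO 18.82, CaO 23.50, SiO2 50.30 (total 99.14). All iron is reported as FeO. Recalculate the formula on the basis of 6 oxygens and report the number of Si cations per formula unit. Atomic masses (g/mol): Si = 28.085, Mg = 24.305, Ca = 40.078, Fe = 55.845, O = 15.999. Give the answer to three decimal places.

1.996 Si apfu

6.52 wt% MgO ÷ 40.304 g/mol = 0.16177 mol, giving 0.16177 Mg and 0.16177 O.
18.82 wt% FeO ÷ 71.844 g/mol = 0.26196 mol, giving 0.26196 Fe and 0.26196 O.
23.50 wt% CaO ÷ 56.077 g/mol = 0.41907 mol, giving 0.41907 Ca and 0.41907 O.
50.30 wt% SiO2 ÷ 60.083 g/mol = 0.83718 mol, giving 0.83718 Si and 1.67436 O.
Oxygen sums to 2.51716; scaling by 6/2.51716 = 2.38364 puts the formula on 6 O.
Si: 0.83718 × 2.38364 = 1.996 atoms per formula unit.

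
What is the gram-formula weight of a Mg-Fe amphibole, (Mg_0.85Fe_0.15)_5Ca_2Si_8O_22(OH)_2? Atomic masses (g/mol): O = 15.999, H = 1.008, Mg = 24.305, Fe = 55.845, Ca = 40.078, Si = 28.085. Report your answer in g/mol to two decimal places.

836.01 g/mol

The formula mass is the sum 4.25×24.305 + 0.75×55.845 + 2×40.078 + 8×28.085 + 24×15.999 + 2×1.008.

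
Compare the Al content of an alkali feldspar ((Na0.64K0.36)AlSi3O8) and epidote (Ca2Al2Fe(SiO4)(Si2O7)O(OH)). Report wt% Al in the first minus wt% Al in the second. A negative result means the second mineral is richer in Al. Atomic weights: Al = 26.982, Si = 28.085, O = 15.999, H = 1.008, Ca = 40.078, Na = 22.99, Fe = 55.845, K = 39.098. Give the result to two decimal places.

First mineral: 26.982 g Al in 268.018 g formula = 10.07 wt% Al.
Second mineral: 53.964 g Al in 483.215 g formula = 11.17 wt% Al.
10.07% − 11.17% gives a difference of -1.10 percentage points.

-1.10 percentage points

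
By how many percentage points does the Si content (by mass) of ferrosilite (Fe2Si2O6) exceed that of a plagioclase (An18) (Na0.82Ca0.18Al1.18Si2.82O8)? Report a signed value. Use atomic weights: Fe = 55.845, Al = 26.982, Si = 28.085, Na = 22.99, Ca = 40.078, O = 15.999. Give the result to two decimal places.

-8.59 percentage points

Si in Fe2Si2O6: molar mass 263.854 g/mol; 2×28.085 = 56.170 g → 21.29 wt%.
Si in Na0.82Ca0.18Al1.18Si2.82O8: molar mass 265.096 g/mol; 2.82×28.085 = 79.200 g → 29.88 wt%.
Difference = 21.29 − 29.88 = -8.59 percentage points.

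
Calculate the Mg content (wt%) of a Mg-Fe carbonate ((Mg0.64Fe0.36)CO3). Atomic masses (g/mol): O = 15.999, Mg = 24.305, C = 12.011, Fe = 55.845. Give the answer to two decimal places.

16.26 wt%

Formula mass = 0.64·24.305 + 0.36·55.845 + 1·12.011 + 3·15.999 = 95.667 g/mol, of which 15.555 g is Mg.
So Mg makes up 15.555/95.667 = 0.1626 of the mass, i.e. 16.26%.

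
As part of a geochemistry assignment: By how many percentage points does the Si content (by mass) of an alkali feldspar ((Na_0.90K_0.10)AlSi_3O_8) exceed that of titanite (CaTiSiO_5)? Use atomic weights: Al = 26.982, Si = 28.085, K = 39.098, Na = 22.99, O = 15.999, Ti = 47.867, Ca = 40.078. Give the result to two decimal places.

17.61 percentage points

Si in (Na_0.90K_0.10)AlSi_3O_8: molar mass 263.830 g/mol; 3×28.085 = 84.255 g → 31.94 wt%.
Si in CaTiSiO_5: molar mass 196.025 g/mol; 1×28.085 = 28.085 g → 14.33 wt%.
Difference = 31.94 − 14.33 = 17.61 percentage points.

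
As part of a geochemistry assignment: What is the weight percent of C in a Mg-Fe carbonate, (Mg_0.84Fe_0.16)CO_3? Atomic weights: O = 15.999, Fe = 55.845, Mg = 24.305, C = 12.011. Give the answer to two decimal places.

Molar mass of (Mg_0.84Fe_0.16)CO_3: 0.84*24.305 + 0.16*55.845 + 1*12.011 + 3*15.999 = 89.359 g/mol.
Mass of C per formula unit: 1 × 12.011 = 12.011 g.
Weight fraction C = 12.011 / 89.359 = 0.1344.

13.44 wt%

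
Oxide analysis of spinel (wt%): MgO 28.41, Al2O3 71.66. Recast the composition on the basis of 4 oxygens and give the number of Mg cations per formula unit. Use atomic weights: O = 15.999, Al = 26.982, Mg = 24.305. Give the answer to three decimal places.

28.41 wt% MgO ÷ 40.304 g/mol = 0.70489 mol, giving 0.70489 Mg and 0.70489 O.
71.66 wt% Al2O3 ÷ 101.961 g/mol = 0.70282 mol, giving 1.40564 Al and 2.10846 O.
Oxygen sums to 2.81335; scaling by 4/2.81335 = 1.42179 puts the formula on 4 O.
Mg: 0.70489 × 1.42179 = 1.002 atoms per formula unit.

1.002 Mg apfu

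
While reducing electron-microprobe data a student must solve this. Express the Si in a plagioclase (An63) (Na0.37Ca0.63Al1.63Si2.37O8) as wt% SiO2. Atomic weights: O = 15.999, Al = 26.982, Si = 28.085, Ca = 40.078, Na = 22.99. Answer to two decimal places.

Formula mass = 272.290 g/mol.
2.37 Si → 2.3700 mol SiO2 per formula unit; M(SiO2) = 60.083, so SiO2 mass = 142.397 g.
142.397/272.290 × 100 = 52.30 wt%.

52.30 wt%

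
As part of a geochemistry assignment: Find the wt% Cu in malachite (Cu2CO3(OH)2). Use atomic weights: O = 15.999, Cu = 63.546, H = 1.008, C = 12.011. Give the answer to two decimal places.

57.48 wt%

Molar mass of Cu2CO3(OH)2: 2×63.546 + 1×12.011 + 5×15.999 + 2×1.008 = 221.114 g/mol.
Mass of Cu per formula unit: 2 × 63.546 = 127.092 g.
Weight fraction Cu = 127.092 / 221.114 = 0.5748.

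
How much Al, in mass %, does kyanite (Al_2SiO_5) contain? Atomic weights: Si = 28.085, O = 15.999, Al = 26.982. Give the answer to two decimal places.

Formula mass = 2×26.982 + 1×28.085 + 5×15.999 = 162.044 g/mol, of which 53.964 g is Al.
So Al makes up 53.964/162.044 = 0.3330 of the mass, i.e. 33.30%.

33.30 mass %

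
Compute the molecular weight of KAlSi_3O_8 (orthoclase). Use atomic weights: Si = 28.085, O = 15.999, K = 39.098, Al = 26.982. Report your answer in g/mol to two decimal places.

K: 1 × 39.098 = 39.0980
Al: 1 × 26.982 = 26.9820
Si: 3 × 28.085 = 84.2550
O: 8 × 15.999 = 127.9920
Summing the contributions gives the formula mass.

278.33 g/mol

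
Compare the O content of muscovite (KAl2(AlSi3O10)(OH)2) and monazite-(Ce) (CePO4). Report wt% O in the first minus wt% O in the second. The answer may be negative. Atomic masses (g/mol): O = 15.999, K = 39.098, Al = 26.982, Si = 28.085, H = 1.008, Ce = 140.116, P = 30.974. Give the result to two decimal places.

First mineral: 191.988 g O in 398.303 g formula = 48.20 wt% O.
Second mineral: 63.996 g O in 235.086 g formula = 27.22 wt% O.
48.20% − 27.22% gives a difference of 20.98 percentage points.

20.98 percentage points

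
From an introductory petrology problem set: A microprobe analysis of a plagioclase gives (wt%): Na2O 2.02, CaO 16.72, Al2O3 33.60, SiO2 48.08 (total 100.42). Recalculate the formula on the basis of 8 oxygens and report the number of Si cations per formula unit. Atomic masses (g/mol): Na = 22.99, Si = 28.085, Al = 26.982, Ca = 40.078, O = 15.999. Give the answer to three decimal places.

2.193 Si apfu

Na2O: 2.02/61.979 = 0.03259 mol → 0.06518 mol Na, 0.03259 mol O.
CaO: 16.72/56.077 = 0.29816 mol → 0.29816 mol Ca, 0.29816 mol O.
Al2O3: 33.60/101.961 = 0.32954 mol → 0.65908 mol Al, 0.98862 mol O.
SiO2: 48.08/60.083 = 0.80023 mol → 0.80023 mol Si, 1.60046 mol O.
Total oxygen = 2.91983 mol. Normalization factor = 8/2.91983 = 2.73989.
Si per 8 O = 0.80023 × 2.73989 = 2.193.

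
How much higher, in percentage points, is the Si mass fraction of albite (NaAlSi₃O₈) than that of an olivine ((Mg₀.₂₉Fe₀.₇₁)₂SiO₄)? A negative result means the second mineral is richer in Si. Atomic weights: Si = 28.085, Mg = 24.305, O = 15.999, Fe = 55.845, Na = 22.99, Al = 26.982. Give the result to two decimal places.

M(NaAlSi₃O₈) = 262.219 g/mol, so wt% Si = 84.255/262.219 × 100 = 32.13%.
M((Mg₀.₂₉Fe₀.₇₁)₂SiO₄) = 185.478 g/mol, so wt% Si = 28.085/185.478 × 100 = 15.14%.
32.13 − 15.14 = 16.99 pp.

16.99 percentage points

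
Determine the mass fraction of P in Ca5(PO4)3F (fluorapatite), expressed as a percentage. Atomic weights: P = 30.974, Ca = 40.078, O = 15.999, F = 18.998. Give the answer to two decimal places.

18.43 mass %

Molar mass of Ca5(PO4)3F: 5*40.078 + 3*30.974 + 12*15.999 + 1*18.998 = 504.298 g/mol.
Mass of P per formula unit: 3 × 30.974 = 92.922 g.
Weight fraction P = 92.922 / 504.298 = 0.1843.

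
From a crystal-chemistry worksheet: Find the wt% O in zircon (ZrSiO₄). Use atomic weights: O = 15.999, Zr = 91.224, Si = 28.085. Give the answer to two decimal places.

34.91 wt%

Formula mass = 1*91.224 + 1*28.085 + 4*15.999 = 183.305 g/mol, of which 63.996 g is O.
So O makes up 63.996/183.305 = 0.3491 of the mass, i.e. 34.91%.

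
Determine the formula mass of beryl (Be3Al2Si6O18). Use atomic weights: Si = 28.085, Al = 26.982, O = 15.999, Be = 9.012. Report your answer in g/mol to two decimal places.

Be: 3 × 9.012 = 27.0360
Al: 2 × 26.982 = 53.9640
Si: 6 × 28.085 = 168.5100
O: 18 × 15.999 = 287.9820
Summing the contributions gives the formula mass.

537.49 g/mol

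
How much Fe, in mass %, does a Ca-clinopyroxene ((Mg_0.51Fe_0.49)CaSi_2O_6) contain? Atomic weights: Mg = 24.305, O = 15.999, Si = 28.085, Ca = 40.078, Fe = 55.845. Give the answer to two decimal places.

11.79 mass %

M((Mg_0.51Fe_0.49)CaSi_2O_6) = 232.002 g/mol.
Fe contributes 0.49 × 55.845 = 27.364 g per mole.
27.364/232.002 = 0.1179 → 11.79%.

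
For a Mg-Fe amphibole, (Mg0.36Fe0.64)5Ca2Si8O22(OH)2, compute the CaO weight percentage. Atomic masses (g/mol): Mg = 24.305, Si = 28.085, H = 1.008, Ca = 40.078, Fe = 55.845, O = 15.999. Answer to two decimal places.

Molar mass of (Mg0.36Fe0.64)5Ca2Si8O22(OH)2 = 1.80*24.305 + 3.20*55.845 + 2*40.078 + 8*28.085 + 24*15.999 + 2*1.008 = 913.281 g/mol.
Each formula unit contains 2 Ca, equivalent to 2/1 = 2.0000 mol CaO.
M(CaO) = 1×40.078 + 1×15.999 = 56.077 g/mol.
Mass of CaO per formula unit = 2.0000 × 56.077 = 112.154 g.
CaO wt% = 112.154 / 913.281 × 100 = 12.28%.

12.28 wt%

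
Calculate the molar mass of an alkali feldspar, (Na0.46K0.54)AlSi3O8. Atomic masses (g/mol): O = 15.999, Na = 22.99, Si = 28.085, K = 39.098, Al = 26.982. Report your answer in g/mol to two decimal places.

The formula mass is the sum 0.46*22.99 + 0.54*39.098 + 1*26.982 + 3*28.085 + 8*15.999.

270.92 g/mol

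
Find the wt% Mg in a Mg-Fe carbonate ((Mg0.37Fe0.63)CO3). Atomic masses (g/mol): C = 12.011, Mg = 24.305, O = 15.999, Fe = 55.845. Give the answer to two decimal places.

Molar mass of (Mg0.37Fe0.63)CO3: 0.37×24.305 + 0.63×55.845 + 1×12.011 + 3×15.999 = 104.183 g/mol.
Mass of Mg per formula unit: 0.37 × 24.305 = 8.993 g.
Weight fraction Mg = 8.993 / 104.183 = 0.0863.

8.63 weight percent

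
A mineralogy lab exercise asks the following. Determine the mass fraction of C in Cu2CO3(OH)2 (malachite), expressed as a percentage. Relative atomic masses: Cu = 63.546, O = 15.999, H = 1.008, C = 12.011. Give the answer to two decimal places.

Molar mass of Cu2CO3(OH)2: 2·63.546 + 1·12.011 + 5·15.999 + 2·1.008 = 221.114 g/mol.
Mass of C per formula unit: 1 × 12.011 = 12.011 g.
Weight fraction C = 12.011 / 221.114 = 0.0543.

5.43 wt%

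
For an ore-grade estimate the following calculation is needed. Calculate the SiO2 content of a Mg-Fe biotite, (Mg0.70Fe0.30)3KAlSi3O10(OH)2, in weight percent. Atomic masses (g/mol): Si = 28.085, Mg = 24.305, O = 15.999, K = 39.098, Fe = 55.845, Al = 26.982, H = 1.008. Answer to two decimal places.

40.45 wt%

Molar mass of (Mg0.70Fe0.30)3KAlSi3O10(OH)2 = 2.10·24.305 + 0.90·55.845 + 1·39.098 + 1·26.982 + 3·28.085 + 12·15.999 + 2·1.008 = 445.640 g/mol.
Each formula unit contains 3 Si, equivalent to 3/1 = 3.0000 mol SiO2.
M(SiO2) = 1×28.085 + 2×15.999 = 60.083 g/mol.
Mass of SiO2 per formula unit = 3.0000 × 60.083 = 180.249 g.
SiO2 wt% = 180.249 / 445.640 × 100 = 40.45%.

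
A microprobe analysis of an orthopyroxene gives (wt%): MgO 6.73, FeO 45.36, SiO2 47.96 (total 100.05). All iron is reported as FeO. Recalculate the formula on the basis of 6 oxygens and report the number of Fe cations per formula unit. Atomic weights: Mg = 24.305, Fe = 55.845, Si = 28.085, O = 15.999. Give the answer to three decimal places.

1.582 Fe apfu

MgO: 6.73/40.304 = 0.16698 mol → 0.16698 mol Mg, 0.16698 mol O.
FeO: 45.36/71.844 = 0.63137 mol → 0.63137 mol Fe, 0.63137 mol O.
SiO2: 47.96/60.083 = 0.79823 mol → 0.79823 mol Si, 1.59646 mol O.
Total oxygen = 2.39481 mol. Normalization factor = 6/2.39481 = 2.50542.
Fe per 6 O = 0.63137 × 2.50542 = 1.582.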